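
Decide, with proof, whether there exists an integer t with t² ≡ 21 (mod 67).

t = 17 works: 17² = 289, and 289 − 21 = 268 = 4·67.

t = 17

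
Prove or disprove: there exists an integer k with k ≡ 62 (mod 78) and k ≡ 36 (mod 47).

k = 2480

Since 78 and 47 share no common factor, CRT says the pair of congruences has a solution (unique mod 3666).
Write k = 62 + 78t and require 62 + 78t ≡ 36 (mod 47), i.e. 78t ≡ 21 (mod 47).
78 ≡ 31 (mod 47), so this reads 31t ≡ 21 (mod 47). Invert 31 mod 47 by the Euclidean algorithm: 47 = 1·31 + 16, 31 = 1·16 + 15, 16 = 1·15 + 1, 15 = 15·1 + 0; back-substituting, 1 = 16 − 1·15 = 16 − (31 − 1·16) = −31 + 2·16 = −31 + 2·(47 − 1·31) = 2·47 − 3·31. Hence 31·(-3) ≡ 1, so 31⁻¹ ≡ -3 ≡ 44 (mod 47).
Therefore t ≡ 44·21 = 924 ≡ 31 (mod 47).
With t = 31: k = 62 + 78·31 = 2480.
Indeed 2480 ≡ 62 (mod 78) and 2480 ≡ 36 (mod 47).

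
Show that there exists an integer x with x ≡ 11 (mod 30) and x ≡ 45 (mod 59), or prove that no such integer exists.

Since 30 and 59 share no common factor, CRT says the pair of congruences has a solution (unique mod 1770).
Write x = 11 + 30t and require 11 + 30t ≡ 45 (mod 59), i.e. 30t ≡ 34 (mod 59).
Note 30·2 = 60 ≡ 1 (mod 59) (as 60 − 1 = 1·59), so 30⁻¹ ≡ 2.
Therefore t ≡ 2·34 = 68 ≡ 9 (mod 59).
Taking t = 9 gives x = 11 + 30·9 = 281.
Check: 281 mod 30 = 11, 281 mod 59 = 45. ✓

x = 281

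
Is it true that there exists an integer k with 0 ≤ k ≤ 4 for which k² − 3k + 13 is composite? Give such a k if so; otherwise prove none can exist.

No, no such integer k in that range exists.

The values for k = 0, 1, …, 4 are 13, 11, 11, 13, 17, and each of these is prime.
So no value in the range makes the expression composite.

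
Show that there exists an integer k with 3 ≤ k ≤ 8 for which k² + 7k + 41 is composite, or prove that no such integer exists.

At k = 8: 8² + 7·8 + 41 = 161 = 7·23, which is composite.

k = 8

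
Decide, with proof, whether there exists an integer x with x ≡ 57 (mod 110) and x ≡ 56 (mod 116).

There is no such integer.

Both moduli are multiples of 2 = gcd(110, 116), so any solution would satisfy x ≡ 57 and x ≡ 56 modulo 2 simultaneously.
However 57 ≡ 1 and 56 ≡ 0 (mod 2), and 1 ≠ 0.
Hence the system has no solution.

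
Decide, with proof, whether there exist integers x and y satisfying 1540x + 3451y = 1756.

No such integers exist.

Any value of 1540x + 3451y is a multiple of gcd(1540, 3451) = 7.
However 1756 leaves remainder 6 on division by 7.
So the equation is unsolvable over ℤ.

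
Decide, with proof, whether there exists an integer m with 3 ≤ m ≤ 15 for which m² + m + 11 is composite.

At m = 11: 11² + 11 + 11 = 143 = 11·13, which is composite.

m = 11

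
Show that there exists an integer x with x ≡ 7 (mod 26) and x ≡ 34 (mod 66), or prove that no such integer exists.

There is no such integer.

Reduce both congruences modulo 2, which divides 26 and 66: they say x ≡ 7 (mod 2) and x ≡ 34 (mod 2).
These are incompatible: 7 − 34 = -27 is not divisible by 2.
Therefore no such x exists.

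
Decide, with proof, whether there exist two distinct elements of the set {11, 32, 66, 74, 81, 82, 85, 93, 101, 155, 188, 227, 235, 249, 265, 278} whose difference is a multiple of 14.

Yes: 11 and 81.

11 mod 14 = 11 and 81 mod 14 = 11, so 81 − 11 = 70 = 5·14.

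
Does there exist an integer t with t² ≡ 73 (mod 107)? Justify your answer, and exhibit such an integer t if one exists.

107 is prime, so by Euler's criterion 73 is a square mod 107 iff 73^((107−1)/2) = 73^53 ≡ 1 (mod 107).
Repeated squaring mod 107: 73^2 = 5329 ≡ 86; 73^4 ≡ 86² = 7396 ≡ 13; 73^8 ≡ 13² = 169 ≡ 62; 73^16 ≡ 62² = 3844 ≡ 99; 73^32 ≡ 99² = 9801 ≡ 64.
Since 53 = 32 + 16 + 4 + 1, 73^53 ≡ 64 · 99 · 13 · 73; multiplying out mod 107: 64·99 = 6336 ≡ 23, then 23·13 = 299 ≡ 85, then 85·73 = 6205 ≡ 106. Thus 73^53 ≡ 106 ≡ −1 (mod 107).
By Euler's criterion 73 is a quadratic non-residue mod 107: no t satisfies t² ≡ 73 (mod 107).

No, no such integer exists.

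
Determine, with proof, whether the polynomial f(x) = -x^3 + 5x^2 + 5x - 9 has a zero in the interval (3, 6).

Yes, f has a root in the interval.

f(3) = 24 and f(6) = -15, which have opposite signs.
f is continuous everywhere (it is a polynomial), in particular on [3, 6].
By the Intermediate Value Theorem, f takes the value 0 somewhere in the open interval.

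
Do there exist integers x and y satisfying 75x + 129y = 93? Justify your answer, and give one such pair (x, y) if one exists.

x = 15, y = -8

Since gcd(75, 129) = 3 and 93 = 3·31, Bézout's identity guarantees a solution.
Dividing through by 3 reduces the equation to 25x + 43y = 31.
Run the Euclidean algorithm on 43 and 25: 43 = 1·25 + 18, 25 = 1·18 + 7, 18 = 2·7 + 4, 7 = 1·4 + 3, 4 = 1·3 + 1, 3 = 3·1 + 0.
Unwinding: 1 = 4 − 1·3 = 4 − (7 − 1·4) = −7 + 2·4 = −7 + 2·(18 − 2·7) = 2·18 − 5·7 = 2·18 − 5·(25 − 1·18) = −5·25 + 7·18 = −5·25 + 7·(43 − 1·25) = 7·43 − 12·25, i.e. 25·(-12) + 43·7 = 1.
Multiplying through by 31: x = (-12)·31 = -372, y = 7·31 = 217 is a solution.
Adding 9·43 to x and subtracting 9·25 from y gives the tidier solution (15, -8).
Check: 75·15 + 129·(-8) = 1125 − 1032 = 93. ✓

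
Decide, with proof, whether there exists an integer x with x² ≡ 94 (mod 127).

x = 100

x = 100 works: 100² = 10000, and 10000 − 94 = 9906 = 78·127.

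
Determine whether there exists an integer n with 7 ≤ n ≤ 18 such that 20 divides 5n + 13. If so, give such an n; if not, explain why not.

At n = 7, 5·7 + 13 = 48 ≡ 8 (mod 20), and each step in n adds 5, giving residues 8, 13, 18, 3, 8, 13, 18, 3, 8, 13, 18, 3 for n = 7, 8, …, 18.
Since 0 is absent from this list, 20 ∤ 5n + 13 for every n with 7 ≤ n ≤ 18.

No, no such integer n in that range exists.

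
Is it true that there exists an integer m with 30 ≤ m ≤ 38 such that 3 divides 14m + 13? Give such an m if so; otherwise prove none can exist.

m = 31

At m = 31 we get 14·31 + 13 = 447, and 447 = 3·149.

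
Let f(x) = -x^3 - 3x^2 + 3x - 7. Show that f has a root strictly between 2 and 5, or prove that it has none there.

No such root exists.

The endpoint values f(2) = -21 and f(5) = -192 are both negative. Claim: f(x) < 0 for every x in (2, 5).
Shift to the endpoint 2: with x = 2 + u (0 < u < 3), one computes f(2 + u) = -u^3 - 9u^2 - 21u - 21.
All 4 nonzero coefficients of this polynomial in u are negative; hence for u > 0 the value is a sum of negative terms (the constant -21 among them).
So f is strictly negative on (2, 5); no root exists in the interval.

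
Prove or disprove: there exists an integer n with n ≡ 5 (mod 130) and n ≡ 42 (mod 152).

Both moduli are multiples of 2 = gcd(130, 152), so any solution would satisfy n ≡ 5 and n ≡ 42 modulo 2 simultaneously.
But 5 mod 2 = 1 while 42 mod 2 = 0, a contradiction.
Hence the system has no solution.

No such integer exists.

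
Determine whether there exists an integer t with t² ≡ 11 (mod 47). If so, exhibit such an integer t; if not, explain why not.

Apply Euler's criterion with the prime 47: 11 is a quadratic residue iff 11^23 ≡ 1 (mod 47), and a non-residue iff it is ≡ −1.
Squaring successively (mod 47): 11^2 = 121 ≡ 27; 11^4 ≡ 27² = 729 ≡ 24; 11^8 ≡ 24² = 576 ≡ 12; 11^16 ≡ 12² = 144 ≡ 3.
Since 23 = 16 + 4 + 2 + 1, 11^23 ≡ 3 · 24 · 27 · 11; multiplying out mod 47: 3·24 = 72 ≡ 25, then 25·27 = 675 ≡ 17, then 17·11 = 187 ≡ 46. Thus 11^23 ≡ 46 ≡ −1 (mod 47).
The value −1 means 11 is a non-residue modulo 47, so t² ≡ 11 (mod 47) is impossible.

No such integer exists.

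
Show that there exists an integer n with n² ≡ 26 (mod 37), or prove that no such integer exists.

Take n = 27. Then 27² = 729 = 19·37 + 26, so 27² ≡ 26 (mod 37).

n = 27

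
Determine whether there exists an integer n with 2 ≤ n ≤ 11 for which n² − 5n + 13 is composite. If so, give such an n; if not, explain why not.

At n = 10: 10² − 5·10 + 13 = 63 = 3·21, which is composite.

n = 10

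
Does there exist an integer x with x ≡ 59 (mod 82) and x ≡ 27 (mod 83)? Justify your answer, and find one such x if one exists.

x = 2683

The moduli 82 and 83 are coprime, so by the Chinese Remainder Theorem a unique solution modulo 6806 exists.
Any solution of the first congruence is x = 59 + 82t; substituting into the second, 82t ≡ 27 − 59 ≡ 51 (mod 83).
Since 82·82 = 6724 = 81·83 + 1, the inverse of 82 mod 83 is 82.
Multiplying by 82: t ≡ 82·51 = 4182 ≡ 32 (mod 83).
With t = 32: x = 59 + 82·32 = 2683.
Verify: 2683 = 32·82 + 59 and 2683 = 32·83 + 27. ✓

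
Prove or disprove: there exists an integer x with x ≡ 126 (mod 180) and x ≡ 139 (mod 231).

gcd(180, 231) = 3. If x ≡ 126 (mod 180) and x ≡ 139 (mod 231), then x ≡ 126 (mod 3) and x ≡ 139 (mod 3).
These are incompatible: 126 − 139 = -13 is not divisible by 3.
Therefore no such x exists.

No, no such integer exists.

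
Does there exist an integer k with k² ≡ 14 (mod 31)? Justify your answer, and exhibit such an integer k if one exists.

k = 18

Take k = 18. Then 18² = 324 = 10·31 + 14, so 18² ≡ 14 (mod 31).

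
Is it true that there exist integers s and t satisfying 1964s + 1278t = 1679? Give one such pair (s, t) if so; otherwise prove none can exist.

No, no such integers exist.

Both 1964 and 1278 are divisible by gcd(1964, 1278) = 2, hence so is any combination 1964s + 1278t.
But 1679 = 2·839 + 1, so 2 ∤ 1679.
Hence no integers s, t satisfy the equation.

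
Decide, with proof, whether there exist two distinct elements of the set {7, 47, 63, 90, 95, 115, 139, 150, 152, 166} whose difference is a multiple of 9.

Reduce each element mod 9: 7↦7, 47↦2, 63↦0, 90↦0, 95↦5, 115↦7, 139↦4, 150↦6, 152↦8, 166↦4. The residue 7 repeats (at 7 and 115), and 115 − 7 = 108 = 12·9.

Yes: 7 and 115.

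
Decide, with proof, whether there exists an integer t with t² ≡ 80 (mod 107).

No such integer exists.

Apply Euler's criterion with the prime 107: 80 is a quadratic residue iff 80^53 ≡ 1 (mod 107), and a non-residue iff it is ≡ −1.
Squaring successively (mod 107): 80^2 = 6400 ≡ 87; 80^4 ≡ 87² = 7569 ≡ 79; 80^8 ≡ 79² = 6241 ≡ 35; 80^16 ≡ 35² = 1225 ≡ 48; 80^32 ≡ 48² = 2304 ≡ 57.
Since 53 = 32 + 16 + 4 + 1, 80^53 ≡ 57 · 48 · 79 · 80; multiplying out mod 107: 57·48 = 2736 ≡ 61, then 61·79 = 4819 ≡ 4, then 4·80 = 320 ≡ 106. Thus 80^53 ≡ 106 ≡ −1 (mod 107).
The value −1 means 80 is a non-residue modulo 107, so t² ≡ 80 (mod 107) is impossible.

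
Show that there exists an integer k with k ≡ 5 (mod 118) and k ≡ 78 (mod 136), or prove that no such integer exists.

There is no such integer.

Both moduli are multiples of 2 = gcd(118, 136), so any solution would satisfy k ≡ 5 and k ≡ 78 modulo 2 simultaneously.
However 5 ≡ 1 and 78 ≡ 0 (mod 2), and 1 ≠ 0.
Hence the system has no solution.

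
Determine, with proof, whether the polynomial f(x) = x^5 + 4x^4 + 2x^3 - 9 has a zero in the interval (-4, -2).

Such a root exists.

f(-4) = -137 and f(-2) = 7, which have opposite signs.
f is continuous everywhere (it is a polynomial), in particular on [-4, -2].
By the Intermediate Value Theorem, f takes the value 0 somewhere in the open interval.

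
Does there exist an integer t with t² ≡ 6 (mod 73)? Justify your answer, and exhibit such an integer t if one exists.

t = 15 works: 15² = 225, and 225 − 6 = 219 = 3·73.

t = 15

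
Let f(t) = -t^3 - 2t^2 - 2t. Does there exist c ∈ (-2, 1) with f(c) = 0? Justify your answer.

Yes, f has a root in the interval.

f(-2) = 4 and f(1) = -5, which have opposite signs.
f is continuous everywhere (it is a polynomial), in particular on [-2, 1].
So by the Intermediate Value Theorem there is a c strictly between -2 and 1 with f(c) = 0.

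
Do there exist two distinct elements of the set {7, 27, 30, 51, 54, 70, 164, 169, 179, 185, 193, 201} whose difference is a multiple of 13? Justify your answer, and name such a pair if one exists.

Two integers differ by a multiple of 13 exactly when they have the same residue mod 13. The residues are 7↦7, 27↦1, 30↦4, 51↦12, 54↦2, 70↦5, 164↦8, 169↦0, 179↦10, 185↦3, 193↦11, 201↦6.
These 12 residues are pairwise different, hence no difference of two elements is divisible by 13.

No, no such pair exists.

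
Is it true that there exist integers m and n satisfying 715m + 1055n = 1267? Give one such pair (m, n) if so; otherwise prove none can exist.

No, no such integers exist.

gcd(715, 1055) = 5, so every integer of the form 715m + 1055n is a multiple of 5.
But 1267 = 5·253 + 2, so 5 ∤ 1267.
Therefore 715m + 1055n = 1267 has no solution in integers.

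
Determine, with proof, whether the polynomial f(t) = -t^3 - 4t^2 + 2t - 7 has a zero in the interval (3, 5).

f(3) = -64 and f(5) = -222, both negative, so a sign-change argument is unavailable; we show f keeps this sign on the whole interval.
Substitute t = 3 + u, where 0 < u < 2 on the interval. Expanding, f(3 + u) = -u^3 - 13u^2 - 49u - 64.
All 4 nonzero coefficients of this polynomial in u are negative; hence for u > 0 the value is a sum of negative terms (the constant -64 among them).
So f is strictly negative on (3, 5); no root exists in the interval.

f has no root in that interval.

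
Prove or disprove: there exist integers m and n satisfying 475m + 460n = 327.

No, no such integers exist.

Any value of 475m + 460n is a multiple of gcd(475, 460) = 5.
However 327 leaves remainder 2 on division by 5.
Hence no integers m, n satisfy the equation.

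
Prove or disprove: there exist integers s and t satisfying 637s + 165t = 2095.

s = 160, t = -605

Since gcd(637, 165) = 1, every integer is an integer combination of 637 and 165.
Dividing repeatedly: 637 = 3·165 + 142, 165 = 1·142 + 23, 142 = 6·23 + 4, 23 = 5·4 + 3, 4 = 1·3 + 1, 3 = 3·1 + 0.
Back-substituting, 1 = 4 − 1·3 = 4 − (23 − 5·4) = −23 + 6·4 = −23 + 6·(142 − 6·23) = 6·142 − 37·23 = 6·142 − 37·(165 − 1·142) = −37·165 + 43·142 = −37·165 + 43·(637 − 3·165) = 43·637 − 166·165; that is, 637·43 + 165·(-166) = 1.
Times 2095: 637·90085 + 165·(-347770) = 2095, so (90085, -347770) solves it.
Shifting by a multiple of (165, −637) keeps it a solution: s = 90085 − 545·165 = 160, t = -347770 + 545·637 = -605.
Check: 637·160 + 165·(-605) = 101920 − 99825 = 2095. ✓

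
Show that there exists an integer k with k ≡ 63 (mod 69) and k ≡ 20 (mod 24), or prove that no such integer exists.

There is no such integer.

Reduce both congruences modulo 3, which divides 69 and 24: they say k ≡ 63 (mod 3) and k ≡ 20 (mod 3).
But 63 mod 3 = 0 while 20 mod 3 = 2, a contradiction.
Therefore no such k exists.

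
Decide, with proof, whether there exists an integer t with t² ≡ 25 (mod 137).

t = 5

Take t = 5. Then 5² = 25, and since 0 ≤ 25 < 137 this is already reduced: 5² ≡ 25 (mod 137).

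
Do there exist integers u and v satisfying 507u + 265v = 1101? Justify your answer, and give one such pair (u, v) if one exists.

u = 148, v = -279

507 and 265 are coprime, so 507u + 265v ranges over all of ℤ.
Dividing repeatedly: 507 = 1·265 + 242, 265 = 1·242 + 23, 242 = 10·23 + 12, 23 = 1·12 + 11, 12 = 1·11 + 1, 11 = 11·1 + 0.
Working back up the chain: 1 = 12 − 1·11 = 12 − (23 − 1·12) = −23 + 2·12 = −23 + 2·(242 − 10·23) = 2·242 − 21·23 = 2·242 − 21·(265 − 1·242) = −21·265 + 23·242 = −21·265 + 23·(507 − 1·265) = 23·507 − 44·265. So 507·23 + 265·(-44) = 1.
Scaling by 1101 gives the particular solution (u, v) = (25323, -48444).
The general solution is u = 25323 + 265k, v = -48444 − 507k; taking k = -95 gives the smaller pair u = 148, v = -279.
Check: 507·148 + 265·(-279) = 75036 − 73935 = 1101. ✓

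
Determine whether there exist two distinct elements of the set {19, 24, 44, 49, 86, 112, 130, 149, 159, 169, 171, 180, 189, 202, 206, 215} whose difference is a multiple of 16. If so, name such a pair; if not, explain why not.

Reduce each element modulo 16: 19↦3, 24↦8, 44↦12, 49↦1, 86↦6, 112↦0, 130↦2, 149↦5, 159↦15, 169↦9, 171↦11, 180↦4, 189↦13, 202↦10, 206↦14, 215↦7.
These 16 residues are pairwise different, hence no difference of two elements is divisible by 16.

No such pair exists.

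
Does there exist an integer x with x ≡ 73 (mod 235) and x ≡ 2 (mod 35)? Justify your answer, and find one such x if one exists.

No, no such integer exists.

Reduce both congruences modulo 5, which divides 235 and 35: they say x ≡ 73 (mod 5) and x ≡ 2 (mod 5).
These are incompatible: 73 − 2 = 71 is not divisible by 5.
So no integer satisfies both congruences.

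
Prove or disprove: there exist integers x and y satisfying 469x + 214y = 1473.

x = 109, y = -232

469 and 214 are coprime, so 469x + 214y ranges over all of ℤ.
Dividing repeatedly: 469 = 2·214 + 41, 214 = 5·41 + 9, 41 = 4·9 + 5, 9 = 1·5 + 4, 5 = 1·4 + 1, 4 = 4·1 + 0.
Unwinding: 1 = 5 − 1·4 = 5 − (9 − 1·5) = −9 + 2·5 = −9 + 2·(41 − 4·9) = 2·41 − 9·9 = 2·41 − 9·(214 − 5·41) = −9·214 + 47·41 = −9·214 + 47·(469 − 2·214) = 47·469 − 103·214, i.e. 469·47 + 214·(-103) = 1.
Scaling by 1473 gives the particular solution (x, y) = (69231, -151719).
Subtracting 323·214 from x and adding 323·469 to y gives the tidier solution (109, -232).
Check: 469·109 + 214·(-232) = 51121 − 49648 = 1473. ✓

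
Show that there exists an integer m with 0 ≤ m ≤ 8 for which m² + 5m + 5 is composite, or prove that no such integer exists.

At m = 5: 5² + 5·5 + 5 = 55 = 5·11, which is composite.

m = 5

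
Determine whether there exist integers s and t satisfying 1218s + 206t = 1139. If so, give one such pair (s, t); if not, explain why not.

No such integers exist.

Any value of 1218s + 206t is a multiple of gcd(1218, 206) = 2.
But 1139 is not a multiple of 2 (it leaves remainder 1).
Therefore 1218s + 206t = 1139 has no solution in integers.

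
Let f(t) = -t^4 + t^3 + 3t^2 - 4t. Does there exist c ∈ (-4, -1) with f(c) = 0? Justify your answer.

Such a root exists.

f(-4) = -256 and f(-1) = 5, which have opposite signs.
Since f is a polynomial it is continuous on [-4, -1].
By the Intermediate Value Theorem f must vanish at some point of (-4, -1).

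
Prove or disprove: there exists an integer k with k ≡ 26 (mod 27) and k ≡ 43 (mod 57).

There is no such integer.

gcd(27, 57) = 3. If k ≡ 26 (mod 27) and k ≡ 43 (mod 57), then k ≡ 26 (mod 3) and k ≡ 43 (mod 3).
However 26 ≡ 2 and 43 ≡ 1 (mod 3), and 2 ≠ 1.
Hence the system has no solution.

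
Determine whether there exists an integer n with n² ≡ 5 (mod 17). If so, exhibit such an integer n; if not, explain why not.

Computing n² mod 17 for n = 0, 1, …, 8 (enough, by the symmetry n ↦ 17 − n) gives 0, 1, 4, 9, 16, 8, 2, 15, 13.
So the quadratic residues mod 17 are {0, 1, 2, 4, 8, 9, 13, 15, 16}, and 5 is not among them.
Hence no integer n has n² ≡ 5 (mod 17).

There is no such integer.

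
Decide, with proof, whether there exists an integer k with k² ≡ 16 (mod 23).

k = 19 works: 19² = 361, and 361 − 16 = 345 = 15·23.

k = 19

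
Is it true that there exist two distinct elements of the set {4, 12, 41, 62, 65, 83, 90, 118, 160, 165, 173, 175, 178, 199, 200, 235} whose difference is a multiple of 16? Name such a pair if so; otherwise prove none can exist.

Two integers differ by a multiple of 16 exactly when they have the same residue mod 16. The residues are 4↦4, 12↦12, 41↦9, 62↦14, 65↦1, 83↦3, 90↦10, 118↦6, 160↦0, 165↦5, 173↦13, 175↦15, 178↦2, 199↦7, 200↦8, 235↦11.
All 16 residues are distinct, so no two elements differ by a multiple of 16.

There is no such pair.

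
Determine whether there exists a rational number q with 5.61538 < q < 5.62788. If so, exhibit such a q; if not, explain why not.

Multiplying by 8: 8·5.61538 = 44.92304 and 8·5.62788 = 45.02304, so the integer 45 lies strictly between them.
Hence 45/8 is a rational number with 5.61538 < 45/8 < 5.62788.

q = 45/8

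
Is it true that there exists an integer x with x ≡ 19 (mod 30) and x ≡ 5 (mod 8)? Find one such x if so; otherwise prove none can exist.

x = 109

gcd(30, 8) = 2. A simultaneous solution exists iff 19 ≡ 5 (mod 2); here 19 mod 2 = 1 = 5 mod 2, so it does.
The integers ≡ 19 (mod 30) are 19, 49, 79, 109, …; their remainders mod 8 are 3, 1, 7, 5, so x = 109 is the first that is ≡ 5 (mod 8).
Verify: 109 = 3·30 + 19 and 109 = 13·8 + 5. ✓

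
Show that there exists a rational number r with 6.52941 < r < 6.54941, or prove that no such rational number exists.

Look for a denominator N such that an integer falls strictly between N·6.52941 and N·6.54941. N = 11 works: 11·6.52941 = 71.82351 < 72 < 72.04351 = 11·6.54941.
So r = 72/11 works: it is a ratio of integers, and dividing 11·6.52941 < 72 < 11·6.54941 through by 11 gives 6.52941 < 72/11 < 6.54941.

r = 72/11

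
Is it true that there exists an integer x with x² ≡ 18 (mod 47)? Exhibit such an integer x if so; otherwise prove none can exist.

x = 26 works: 26² = 676, and 676 − 18 = 658 = 14·47.

x = 26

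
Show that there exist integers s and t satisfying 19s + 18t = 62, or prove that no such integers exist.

19 and 18 are coprime, so 19s + 18t ranges over all of ℤ.
Dividing repeatedly: 19 = 1·18 + 1, 18 = 18·1 + 0.
Back-substituting, 1 = 19 − 1·18; that is, 19·1 + 18·(-1) = 1.
Scaling by 62 gives the particular solution (s, t) = (62, -62).
The general solution is s = 62 + 18k, t = -62 − 19k; taking k = -3 gives the smaller pair s = 8, t = -5.
Indeed 19·8 + 18·(-5) = 152 − 90 = 62.

s = 8, t = -5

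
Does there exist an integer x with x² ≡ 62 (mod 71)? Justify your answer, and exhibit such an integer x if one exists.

No such integer exists.

71 is prime, so by Euler's criterion 62 is a square mod 71 iff 62^((71−1)/2) = 62^35 ≡ 1 (mod 71).
Repeated squaring mod 71: 62^2 = 3844 ≡ 10; 62^4 ≡ 10² = 100 ≡ 29; 62^8 ≡ 29² = 841 ≡ 60; 62^16 ≡ 60² = 3600 ≡ 50; 62^32 ≡ 50² = 2500 ≡ 15.
Since 35 = 32 + 2 + 1, 62^35 ≡ 15 · 10 · 62; multiplying out mod 71: 15·10 = 150 ≡ 8, then 8·62 = 496 ≡ 70. Thus 62^35 ≡ 70 ≡ −1 (mod 71).
By Euler's criterion 62 is a quadratic non-residue mod 71: no x satisfies x² ≡ 62 (mod 71).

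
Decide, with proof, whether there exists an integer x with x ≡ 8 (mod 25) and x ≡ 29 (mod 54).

gcd(25, 54) = 1, so the Chinese Remainder Theorem guarantees exactly one residue class mod 1350 satisfying both.
Any solution of the first congruence is x = 8 + 25t; substituting into the second, 25t ≡ 29 − 8 ≡ 21 (mod 54).
Note 25·13 = 325 ≡ 1 (mod 54) (as 325 − 1 = 6·54), so 25⁻¹ ≡ 13.
Multiplying by 13: t ≡ 13·21 = 273 ≡ 3 (mod 54).
Taking t = 3 gives x = 8 + 25·3 = 83.
Check: 83 mod 25 = 8, 83 mod 54 = 29. ✓

x = 83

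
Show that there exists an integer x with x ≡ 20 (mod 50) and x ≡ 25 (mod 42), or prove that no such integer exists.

Both moduli are multiples of 2 = gcd(50, 42), so any solution would satisfy x ≡ 20 and x ≡ 25 modulo 2 simultaneously.
But 20 mod 2 = 0 while 25 mod 2 = 1, a contradiction.
Therefore no such x exists.

No such integer exists.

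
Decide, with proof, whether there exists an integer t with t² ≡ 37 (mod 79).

No, no such integer exists.

Apply Euler's criterion with the prime 79: 37 is a quadratic residue iff 37^39 ≡ 1 (mod 79), and a non-residue iff it is ≡ −1.
Squaring successively (mod 79): 37^2 = 1369 ≡ 26; 37^4 ≡ 26² = 676 ≡ 44; 37^8 ≡ 44² = 1936 ≡ 40; 37^16 ≡ 40² = 1600 ≡ 20; 37^32 ≡ 20² = 400 ≡ 5.
Since 39 = 32 + 4 + 2 + 1, 37^39 ≡ 5 · 44 · 26 · 37; multiplying out mod 79: 5·44 = 220 ≡ 62, then 62·26 = 1612 ≡ 32, then 32·37 = 1184 ≡ 78. Thus 37^39 ≡ 78 ≡ −1 (mod 79).
By Euler's criterion 37 is a quadratic non-residue mod 79: no t satisfies t² ≡ 37 (mod 79).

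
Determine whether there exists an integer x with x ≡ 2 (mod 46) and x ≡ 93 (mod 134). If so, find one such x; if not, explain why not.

gcd(46, 134) = 2. If x ≡ 2 (mod 46) and x ≡ 93 (mod 134), then x ≡ 2 (mod 2) and x ≡ 93 (mod 2).
However 2 ≡ 0 and 93 ≡ 1 (mod 2), and 0 ≠ 1.
Therefore no such x exists.

No, no such integer exists.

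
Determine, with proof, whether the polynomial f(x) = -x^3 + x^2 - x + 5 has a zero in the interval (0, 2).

f(0) = 5 and f(2) = -1, which have opposite signs.
As a polynomial, f is continuous on every closed interval.
By the Intermediate Value Theorem, f takes the value 0 somewhere in the open interval.

Such a root exists.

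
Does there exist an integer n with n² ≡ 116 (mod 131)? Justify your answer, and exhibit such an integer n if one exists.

131 is prime, so by Euler's criterion 116 is a square mod 131 iff 116^((131−1)/2) = 116^65 ≡ 1 (mod 131).
Squaring successively (mod 131): 116^2 = 13456 ≡ 94; 116^4 ≡ 94² = 8836 ≡ 59; 116^8 ≡ 59² = 3481 ≡ 75; 116^16 ≡ 75² = 5625 ≡ 123; 116^32 ≡ 123² = 15129 ≡ 64; 116^64 ≡ 64² = 4096 ≡ 35.
Since 65 = 64 + 1, 116^65 ≡ 35 · 116; multiplying out mod 131: 35·116 = 4060 ≡ 130. Thus 116^65 ≡ 130 ≡ −1 (mod 131).
The value −1 means 116 is a non-residue modulo 131, so n² ≡ 116 (mod 131) is impossible.

No such integer exists.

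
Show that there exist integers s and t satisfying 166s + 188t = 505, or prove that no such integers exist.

No such integers exist.

Both 166 and 188 are divisible by gcd(166, 188) = 2, hence so is any combination 166s + 188t.
But 505 is not a multiple of 2 (it leaves remainder 1).
So the equation is unsolvable over ℤ.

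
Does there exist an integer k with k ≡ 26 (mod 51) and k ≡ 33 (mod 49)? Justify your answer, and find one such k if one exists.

k = 1454

gcd(51, 49) = 1, so the Chinese Remainder Theorem guarantees exactly one residue class mod 2499 satisfying both.
Any solution of the first congruence is k = 26 + 51t; substituting into the second, 51t ≡ 33 − 26 ≡ 7 (mod 49).
51 ≡ 2 (mod 49), so this reads 2t ≡ 7 (mod 49). Invert 2 mod 49 by the Euclidean algorithm: 49 = 24·2 + 1, 2 = 2·1 + 0; back-substituting, 1 = 49 − 24·2. Hence 2·(-24) ≡ 1, so 2⁻¹ ≡ -24 ≡ 25 (mod 49).
Therefore t ≡ 25·7 = 175 ≡ 28 (mod 49).
Taking t = 28 gives k = 26 + 51·28 = 1454.
Verify: 1454 = 28·51 + 26 and 1454 = 29·49 + 33. ✓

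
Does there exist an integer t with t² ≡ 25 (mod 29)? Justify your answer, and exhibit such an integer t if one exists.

Take t = 24. Then 24² = 576 = 19·29 + 25, so 24² ≡ 25 (mod 29).

t = 24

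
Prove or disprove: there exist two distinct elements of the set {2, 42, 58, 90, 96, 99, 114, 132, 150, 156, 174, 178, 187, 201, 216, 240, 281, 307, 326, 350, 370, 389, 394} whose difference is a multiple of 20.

The pair (2, 42) works.

2 mod 20 = 2 and 42 mod 20 = 2, so 42 − 2 = 40 = 2·20.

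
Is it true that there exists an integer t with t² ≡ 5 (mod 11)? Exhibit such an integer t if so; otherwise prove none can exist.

t = 7

Take t = 7. Then 7² = 49 = 4·11 + 5, so 7² ≡ 5 (mod 11).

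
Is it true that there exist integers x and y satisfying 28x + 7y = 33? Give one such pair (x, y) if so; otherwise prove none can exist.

No, no such integers exist.

gcd(28, 7) = 7, so every integer of the form 28x + 7y is a multiple of 7.
However 33 leaves remainder 5 on division by 7.
Hence no integers x, y satisfy the equation.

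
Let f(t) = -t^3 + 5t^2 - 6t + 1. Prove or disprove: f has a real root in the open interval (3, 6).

Yes, f has a root in the interval.

f(3) = 1 and f(6) = -71, which have opposite signs.
Since f is a polynomial it is continuous on [3, 6].
By the Intermediate Value Theorem, f takes the value 0 somewhere in the open interval.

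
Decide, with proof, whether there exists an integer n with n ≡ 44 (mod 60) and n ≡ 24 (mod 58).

n = 1184

gcd(60, 58) = 2. A simultaneous solution exists iff 44 ≡ 24 (mod 2); here 44 mod 2 = 0 = 24 mod 2, so it does.
Put n = 44 + 60t, so we need 60t ≡ 38 (mod 58), equivalently (divide by 2) 30t ≡ 19 (mod 29).
30 ≡ 1 (mod 29), so this reads 1t ≡ 19 (mod 29). So t ≡ 19 (mod 29).
Then n = 44 + 60·19 = 1184.
Verify: 1184 = 19·60 + 44 and 1184 = 20·58 + 24. ✓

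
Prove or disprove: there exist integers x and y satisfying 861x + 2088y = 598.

There are no such integers.

Both 861 and 2088 are divisible by gcd(861, 2088) = 3, hence so is any combination 861x + 2088y.
However 598 leaves remainder 1 on division by 3.
So the equation is unsolvable over ℤ.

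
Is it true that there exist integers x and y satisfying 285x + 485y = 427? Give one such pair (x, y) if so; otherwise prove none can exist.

No, no such integers exist.

Any value of 285x + 485y is a multiple of gcd(285, 485) = 5.
However 427 leaves remainder 2 on division by 5.
Therefore 285x + 485y = 427 has no solution in integers.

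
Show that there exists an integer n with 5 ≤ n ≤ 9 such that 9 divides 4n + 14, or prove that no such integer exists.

No such integer n in that range exists.

At n = 5, 4·5 + 14 = 34 ≡ 7 (mod 9), and each step in n adds 4, giving residues 7, 2, 6, 1, 5 for n = 5, 6, …, 9.
None is 0, so 9 never divides 4n + 14 on this range.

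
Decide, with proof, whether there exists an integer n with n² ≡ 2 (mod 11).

Squares mod 11 repeat after n = 5 (as (−n)² = n²); for n = 0..5 they are 0, 1, 4, 9, 5, 3.
The set of squares mod 11 is therefore {0, 1, 3, 4, 5, 9}, which does not contain 2.
Hence no integer n has n² ≡ 2 (mod 11).

There is no such integer.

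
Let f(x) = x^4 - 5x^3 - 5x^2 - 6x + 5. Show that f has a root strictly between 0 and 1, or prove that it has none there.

f(0) = 5 and f(1) = -10, which have opposite signs.
Since f is a polynomial it is continuous on [0, 1].
By the Intermediate Value Theorem, f takes the value 0 somewhere in the open interval.

Such a root exists.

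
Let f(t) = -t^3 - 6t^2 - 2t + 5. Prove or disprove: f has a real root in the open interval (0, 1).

Such a root exists.

f(0) = 5 and f(1) = -4, which have opposite signs.
As a polynomial, f is continuous on every closed interval.
By the Intermediate Value Theorem f must vanish at some point of (0, 1).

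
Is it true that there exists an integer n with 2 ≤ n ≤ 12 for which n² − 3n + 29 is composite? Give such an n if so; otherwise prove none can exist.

At n = 4: 4² − 3·4 + 29 = 33 = 3·11, which is composite.

n = 4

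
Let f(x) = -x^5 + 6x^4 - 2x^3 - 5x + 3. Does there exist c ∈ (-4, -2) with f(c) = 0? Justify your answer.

No.

The endpoint values f(-4) = 2711 and f(-2) = 157 are both positive. Claim: f(x) > 0 for every x in (-4, -2).
Substitute x = -2 − u, where 0 < u < 2 on the interval. Expanding, f(-2 − u) = u^5 + 16u^4 + 90u^3 + 236u^2 + 301u + 157.
The nonzero coefficients here are all positive, so for u > 0 every term is positive (or zero), and the constant term 157 is strictly positive.
So f is strictly positive on (-4, -2); no root exists in the interval.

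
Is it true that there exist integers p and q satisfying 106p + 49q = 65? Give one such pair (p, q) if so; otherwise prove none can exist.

p = 2, q = -3

Since gcd(106, 49) = 1, every integer is an integer combination of 106 and 49.
Run the Euclidean algorithm on 106 and 49: 106 = 2·49 + 8, 49 = 6·8 + 1, 8 = 8·1 + 0.
Working back up the chain: 1 = 49 − 6·8 = 49 − 6·(106 − 2·49) = −6·106 + 13·49. So 106·(-6) + 49·13 = 1.
Scaling by 65 gives the particular solution (p, q) = (-390, 845).
Shifting by a multiple of (49, −106) keeps it a solution: p = -390 + 8·49 = 2, q = 845 − 8·106 = -3.
Indeed 106·2 + 49·(-3) = 212 − 147 = 65.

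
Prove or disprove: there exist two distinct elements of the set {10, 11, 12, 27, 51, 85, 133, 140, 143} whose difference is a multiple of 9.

Residues mod 9: 10↦1, 11↦2, 12↦3, 27↦0, 51↦6, 85↦4, 133↦7, 140↦5, 143↦8.
These 9 residues are pairwise different, hence no difference of two elements is divisible by 9.

No, no such pair exists.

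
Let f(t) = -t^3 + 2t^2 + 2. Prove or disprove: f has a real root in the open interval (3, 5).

f has no root in that interval.

The endpoint values f(3) = -7 and f(5) = -73 are both negative. Claim: f(t) < 0 for every t in (3, 5).
Shift to the endpoint 3: with t = 3 + u (0 < u < 2), one computes f(3 + u) = -u^3 - 7u^2 - 15u - 7.
All 4 nonzero coefficients of this polynomial in u are negative; hence for u > 0 the value is a sum of negative terms (the constant -7 among them).
So f is strictly negative on (3, 5); no root exists in the interval.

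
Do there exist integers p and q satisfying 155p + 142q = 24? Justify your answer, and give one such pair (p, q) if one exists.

p = 122, q = -133

Since gcd(155, 142) = 1, every integer is an integer combination of 155 and 142.
Dividing repeatedly: 155 = 1·142 + 13, 142 = 10·13 + 12, 13 = 1·12 + 1, 12 = 12·1 + 0.
Back-substituting, 1 = 13 − 1·12 = 13 − (142 − 10·13) = −142 + 11·13 = −142 + 11·(155 − 1·142) = 11·155 − 12·142; that is, 155·11 + 142·(-12) = 1.
Times 24: 155·264 + 142·(-288) = 24, so (264, -288) solves it.
Shifting by a multiple of (142, −155) keeps it a solution: p = 264 − 1·142 = 122, q = -288 + 1·155 = -133.
Indeed 155·122 + 142·(-133) = 18910 − 18886 = 24.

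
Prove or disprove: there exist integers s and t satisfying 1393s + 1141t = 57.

No such integers exist.

gcd(1393, 1141) = 7, so every integer of the form 1393s + 1141t is a multiple of 7.
However 57 leaves remainder 1 on division by 7.
Therefore 1393s + 1141t = 57 has no solution in integers.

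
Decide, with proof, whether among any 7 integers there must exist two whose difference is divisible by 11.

Take the 7 consecutive integers 41, 42, …, 47: their residues mod 11 are all distinct because 7 ≤ 11.
Any two of them differ by at most 6 < 11 and by at least 1, so no difference is a multiple of 11.

No, the set {41, 42, 43, 44, 45, 46, 47} is a counterexample.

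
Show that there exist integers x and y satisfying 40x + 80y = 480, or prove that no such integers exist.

Since gcd(40, 80) = 40 and 480 = 40·12, Bézout's identity guarantees a solution.
Dividing through by 40 reduces the equation to 1x + 2y = 12.
The coefficient of x is 1, so setting y = 0 and x = 12 already solves it.
Subtracting 6·2 from x and adding 6·1 to y gives the tidier solution (0, 6).
Check: 40·0 + 80·6 = 0 + 480 = 480. ✓

x = 0, y = 6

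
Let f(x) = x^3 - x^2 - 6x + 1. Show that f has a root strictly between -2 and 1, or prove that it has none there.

f(-2) = 1 and f(1) = -5, which have opposite signs.
Since f is a polynomial it is continuous on [-2, 1].
By the Intermediate Value Theorem, f takes the value 0 somewhere in the open interval.

Yes, f has a root in the interval.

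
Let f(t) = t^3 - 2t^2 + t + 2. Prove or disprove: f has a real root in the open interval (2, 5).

The endpoint values f(2) = 4 and f(5) = 82 are both positive. Claim: f(t) > 0 for every t in (2, 5).
Shift to the endpoint 2: with t = 2 + u (0 < u < 3), one computes f(2 + u) = u^3 + 4u^2 + 5u + 4.
All 4 nonzero coefficients of this polynomial in u are positive; hence for u > 0 the value is a sum of positive terms (the constant 4 among them).
So f is strictly positive on (2, 5); no root exists in the interval.

f has no root in that interval.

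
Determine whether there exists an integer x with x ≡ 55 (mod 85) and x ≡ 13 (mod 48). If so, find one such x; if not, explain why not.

The moduli 85 and 48 are coprime, so by the Chinese Remainder Theorem a unique solution modulo 4080 exists.
Any solution of the first congruence is x = 55 + 85t; substituting into the second, 85t ≡ 13 − 55 ≡ 6 (mod 48).
85 ≡ 37 (mod 48), so this reads 37t ≡ 6 (mod 48). Since 37·13 = 481 = 10·48 + 1, the inverse of 37 mod 48 is 13.
Multiplying by 13: t ≡ 13·6 = 78 ≡ 30 (mod 48).
With t = 30: x = 55 + 85·30 = 2605.
Verify: 2605 = 30·85 + 55 and 2605 = 54·48 + 13. ✓

x = 2605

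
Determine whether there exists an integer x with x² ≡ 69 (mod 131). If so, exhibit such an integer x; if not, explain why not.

No, no such integer exists.

Apply Euler's criterion with the prime 131: 69 is a quadratic residue iff 69^65 ≡ 1 (mod 131), and a non-residue iff it is ≡ −1.
Squaring successively (mod 131): 69^2 = 4761 ≡ 45; 69^4 ≡ 45² = 2025 ≡ 60; 69^8 ≡ 60² = 3600 ≡ 63; 69^16 ≡ 63² = 3969 ≡ 39; 69^32 ≡ 39² = 1521 ≡ 80; 69^64 ≡ 80² = 6400 ≡ 112.
Since 65 = 64 + 1, 69^65 ≡ 112 · 69; multiplying out mod 131: 112·69 = 7728 ≡ 130. Thus 69^65 ≡ 130 ≡ −1 (mod 131).
By Euler's criterion 69 is a quadratic non-residue mod 131: no x satisfies x² ≡ 69 (mod 131).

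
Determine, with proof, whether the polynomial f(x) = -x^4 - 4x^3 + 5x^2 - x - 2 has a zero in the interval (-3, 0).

f(-3) = 73 and f(0) = -2, which have opposite signs.
Since f is a polynomial it is continuous on [-3, 0].
By the Intermediate Value Theorem f must vanish at some point of (-3, 0).

Such a root exists.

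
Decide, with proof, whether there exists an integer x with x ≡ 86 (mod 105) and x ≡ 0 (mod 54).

There is no such integer.

Both moduli are multiples of 3 = gcd(105, 54), so any solution would satisfy x ≡ 86 and x ≡ 0 modulo 3 simultaneously.
However 86 ≡ 2 and 0 ≡ 0 (mod 3), and 2 ≠ 0.
So no integer satisfies both congruences.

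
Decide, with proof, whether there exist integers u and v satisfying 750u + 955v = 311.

gcd(750, 955) = 5, so every integer of the form 750u + 955v is a multiple of 5.
However 311 leaves remainder 1 on division by 5.
Hence no integers u, v satisfy the equation.

No, no such integers exist.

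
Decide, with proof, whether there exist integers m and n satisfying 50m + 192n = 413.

There are no such integers.

Any value of 50m + 192n is a multiple of gcd(50, 192) = 2.
However 413 leaves remainder 1 on division by 2.
So the equation is unsolvable over ℤ.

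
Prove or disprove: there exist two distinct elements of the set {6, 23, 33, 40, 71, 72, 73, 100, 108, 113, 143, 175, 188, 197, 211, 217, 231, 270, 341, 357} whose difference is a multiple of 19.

The pair (23, 175) works.

23 mod 19 = 4 and 175 mod 19 = 4, so 175 − 23 = 152 = 8·19.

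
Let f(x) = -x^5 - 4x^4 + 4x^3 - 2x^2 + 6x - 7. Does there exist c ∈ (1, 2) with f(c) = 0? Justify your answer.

The endpoint values f(1) = -4 and f(2) = -67 are both negative. Claim: f(x) < 0 for every x in (1, 2).
Substitute x = 1 + u, where 0 < u < 1 on the interval. Expanding, f(1 + u) = -u^5 - 9u^4 - 22u^3 - 24u^2 - 7u - 4.
All 6 nonzero coefficients of this polynomial in u are negative; hence for u > 0 the value is a sum of negative terms (the constant -4 among them).
So f is strictly negative on (1, 2); no root exists in the interval.

f has no root in that interval.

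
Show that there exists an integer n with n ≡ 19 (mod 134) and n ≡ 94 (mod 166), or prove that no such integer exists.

Reduce both congruences modulo 2, which divides 134 and 166: they say n ≡ 19 (mod 2) and n ≡ 94 (mod 2).
But 19 mod 2 = 1 while 94 mod 2 = 0, a contradiction.
Therefore no such n exists.

There is no such integer.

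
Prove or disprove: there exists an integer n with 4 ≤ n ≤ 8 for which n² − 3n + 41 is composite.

n = 7

At n = 7: 7² − 3·7 + 41 = 69 = 3·23, which is composite.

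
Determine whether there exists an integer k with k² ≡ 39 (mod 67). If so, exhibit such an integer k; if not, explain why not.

k = 46

Take k = 46. Then 46² = 2116 = 31·67 + 39, so 46² ≡ 39 (mod 67).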